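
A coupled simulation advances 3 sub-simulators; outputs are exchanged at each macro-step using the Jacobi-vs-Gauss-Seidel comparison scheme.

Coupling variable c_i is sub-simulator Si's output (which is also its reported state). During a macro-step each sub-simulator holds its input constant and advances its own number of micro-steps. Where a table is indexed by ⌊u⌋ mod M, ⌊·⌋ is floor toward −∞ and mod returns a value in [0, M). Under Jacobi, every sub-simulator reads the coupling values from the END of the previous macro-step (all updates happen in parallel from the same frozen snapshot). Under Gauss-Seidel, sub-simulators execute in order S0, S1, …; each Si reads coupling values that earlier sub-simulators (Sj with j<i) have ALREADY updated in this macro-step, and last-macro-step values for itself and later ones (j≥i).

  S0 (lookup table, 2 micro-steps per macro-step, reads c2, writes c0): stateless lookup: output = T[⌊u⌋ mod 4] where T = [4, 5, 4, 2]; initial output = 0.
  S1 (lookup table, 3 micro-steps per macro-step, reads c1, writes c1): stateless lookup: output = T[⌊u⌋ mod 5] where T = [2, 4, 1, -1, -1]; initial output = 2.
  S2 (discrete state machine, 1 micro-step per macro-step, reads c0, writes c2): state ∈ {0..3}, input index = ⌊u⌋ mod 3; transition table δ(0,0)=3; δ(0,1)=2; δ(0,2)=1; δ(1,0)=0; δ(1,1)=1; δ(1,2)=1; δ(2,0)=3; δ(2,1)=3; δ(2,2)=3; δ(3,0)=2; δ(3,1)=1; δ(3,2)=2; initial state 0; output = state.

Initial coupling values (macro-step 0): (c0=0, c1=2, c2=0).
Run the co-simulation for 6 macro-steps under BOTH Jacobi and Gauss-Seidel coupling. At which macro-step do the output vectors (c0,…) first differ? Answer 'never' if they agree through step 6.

[Jacobi] macro 1: S0 reads c2=0 → after 2×micro: 4; S1 reads c1=2 → after 3×micro: 1; S2 reads c0=0 → after 1×micro: 3 ⇒ (c0=4, c1=1, c2=3)
[Jacobi] macro 2: S0 reads c2=3 → after 2×micro: 2; S1 reads c1=1 → after 3×micro: 4; S2 reads c0=4 → after 1×micro: 1 ⇒ (c0=2, c1=4, c2=1)
[Jacobi] macro 3: S0 reads c2=1 → after 2×micro: 5; S1 reads c1=4 → after 3×micro: -1; S2 reads c0=2 → after 1×micro: 1 ⇒ (c0=5, c1=-1, c2=1)
[Jacobi] macro 4: S0 reads c2=1 → after 2×micro: 5; S1 reads c1=-1 → after 3×micro: -1; S2 reads c0=5 → after 1×micro: 1 ⇒ (c0=5, c1=-1, c2=1)
[Jacobi] macro 5: S0 reads c2=1 → after 2×micro: 5; S1 reads c1=-1 → after 3×micro: -1; S2 reads c0=5 → after 1×micro: 1 ⇒ (c0=5, c1=-1, c2=1)
[Jacobi] macro 6: S0 reads c2=1 → after 2×micro: 5; S1 reads c1=-1 → after 3×micro: -1; S2 reads c0=5 → after 1×micro: 1 ⇒ (c0=5, c1=-1, c2=1)
[Gauss-Seidel] macro 1: S0 reads c2=0 → after 2×micro: 4; S1 reads c1=2 → after 3×micro: 1; S2 reads c0=4 → after 1×micro: 2 ⇒ (c0=4, c1=1, c2=2)
[Gauss-Seidel] macro 2: S0 reads c2=2 → after 2×micro: 4; S1 reads c1=1 → after 3×micro: 4; S2 reads c0=4 → after 1×micro: 3 ⇒ (c0=4, c1=4, c2=3)
[Gauss-Seidel] macro 3: S0 reads c2=3 → after 2×micro: 2; S1 reads c1=4 → after 3×micro: -1; S2 reads c0=2 → after 1×micro: 2 ⇒ (c0=2, c1=-1, c2=2)
[Gauss-Seidel] macro 4: S0 reads c2=2 → after 2×micro: 4; S1 reads c1=-1 → after 3×micro: -1; S2 reads c0=4 → after 1×micro: 3 ⇒ (c0=4, c1=-1, c2=3)
[Gauss-Seidel] macro 5: S0 reads c2=3 → after 2×micro: 2; S1 reads c1=-1 → after 3×micro: -1; S2 reads c0=2 → after 1×micro: 2 ⇒ (c0=2, c1=-1, c2=2)
[Gauss-Seidel] macro 6: S0 reads c2=2 → after 2×micro: 4; S1 reads c1=-1 → after 3×micro: -1; S2 reads c0=4 → after 1×micro: 3 ⇒ (c0=4, c1=-1, c2=3)

first divergence at macro-step: 1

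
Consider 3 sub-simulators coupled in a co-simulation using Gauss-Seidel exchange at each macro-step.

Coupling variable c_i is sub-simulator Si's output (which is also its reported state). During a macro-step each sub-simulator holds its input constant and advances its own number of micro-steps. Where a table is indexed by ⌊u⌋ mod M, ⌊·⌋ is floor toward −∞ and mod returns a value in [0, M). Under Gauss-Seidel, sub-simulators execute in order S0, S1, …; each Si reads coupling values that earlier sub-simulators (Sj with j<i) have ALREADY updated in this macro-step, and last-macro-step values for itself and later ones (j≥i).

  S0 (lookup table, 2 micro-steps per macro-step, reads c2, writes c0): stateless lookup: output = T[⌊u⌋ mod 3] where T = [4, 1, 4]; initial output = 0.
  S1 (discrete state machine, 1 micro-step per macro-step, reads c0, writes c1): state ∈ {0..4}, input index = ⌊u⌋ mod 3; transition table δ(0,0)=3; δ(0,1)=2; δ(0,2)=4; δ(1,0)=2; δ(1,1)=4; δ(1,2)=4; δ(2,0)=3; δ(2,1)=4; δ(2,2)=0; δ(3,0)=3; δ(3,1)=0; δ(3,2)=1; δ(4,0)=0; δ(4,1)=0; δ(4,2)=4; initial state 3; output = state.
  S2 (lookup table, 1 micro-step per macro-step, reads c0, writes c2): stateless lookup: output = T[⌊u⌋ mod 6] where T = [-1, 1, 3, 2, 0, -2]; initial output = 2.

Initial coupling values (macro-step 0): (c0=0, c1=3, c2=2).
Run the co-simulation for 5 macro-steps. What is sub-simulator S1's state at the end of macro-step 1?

macro 1: S0 reads c2=2 → after 2×micro: 4; S1 reads c0=4 → after 1×micro: 0; S2 reads c0=4 → after 1×micro: 0 ⇒ (c0=4, c1=0, c2=0)
macro 2: S0 reads c2=0 → after 2×micro: 4; S1 reads c0=4 → after 1×micro: 2; S2 reads c0=4 → after 1×micro: 0 ⇒ (c0=4, c1=2, c2=0)
macro 3: S0 reads c2=0 → after 2×micro: 4; S1 reads c0=4 → after 1×micro: 4; S2 reads c0=4 → after 1×micro: 0 ⇒ (c0=4, c1=4, c2=0)
macro 4: S0 reads c2=0 → after 2×micro: 4; S1 reads c0=4 → after 1×micro: 0; S2 reads c0=4 → after 1×micro: 0 ⇒ (c0=4, c1=0, c2=0)
macro 5: S0 reads c2=0 → after 2×micro: 4; S1 reads c0=4 → after 1×micro: 2; S2 reads c0=4 → after 1×micro: 0 ⇒ (c0=4, c1=2, c2=0)

S1 state at macro-step 1 = 0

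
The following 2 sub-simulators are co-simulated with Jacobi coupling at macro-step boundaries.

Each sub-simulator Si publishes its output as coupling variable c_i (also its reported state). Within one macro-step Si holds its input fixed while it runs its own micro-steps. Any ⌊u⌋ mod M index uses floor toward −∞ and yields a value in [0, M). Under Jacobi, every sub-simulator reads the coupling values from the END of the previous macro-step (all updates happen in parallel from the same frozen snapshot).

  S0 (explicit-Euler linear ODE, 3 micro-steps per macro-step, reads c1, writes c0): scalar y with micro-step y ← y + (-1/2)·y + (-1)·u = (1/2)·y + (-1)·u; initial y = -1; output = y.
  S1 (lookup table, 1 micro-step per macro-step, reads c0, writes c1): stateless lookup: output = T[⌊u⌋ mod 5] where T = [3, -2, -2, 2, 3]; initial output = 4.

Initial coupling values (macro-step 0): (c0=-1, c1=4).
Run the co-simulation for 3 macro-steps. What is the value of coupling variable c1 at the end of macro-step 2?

c1 at macro-step 2 = -2

macro 1: S0 reads c1=4 → after 3×micro: -57/8; S1 reads c0=-1 → after 1×micro: 3 ⇒ (c0=-57/8, c1=3)
macro 2: S0 reads c1=3 → after 3×micro: -393/64; S1 reads c0=-57/8 → after 1×micro: -2 ⇒ (c0=-393/64, c1=-2)
macro 3: S0 reads c1=-2 → after 3×micro: 1399/512; S1 reads c0=-393/64 → after 1×micro: 2 ⇒ (c0=1399/512, c1=2)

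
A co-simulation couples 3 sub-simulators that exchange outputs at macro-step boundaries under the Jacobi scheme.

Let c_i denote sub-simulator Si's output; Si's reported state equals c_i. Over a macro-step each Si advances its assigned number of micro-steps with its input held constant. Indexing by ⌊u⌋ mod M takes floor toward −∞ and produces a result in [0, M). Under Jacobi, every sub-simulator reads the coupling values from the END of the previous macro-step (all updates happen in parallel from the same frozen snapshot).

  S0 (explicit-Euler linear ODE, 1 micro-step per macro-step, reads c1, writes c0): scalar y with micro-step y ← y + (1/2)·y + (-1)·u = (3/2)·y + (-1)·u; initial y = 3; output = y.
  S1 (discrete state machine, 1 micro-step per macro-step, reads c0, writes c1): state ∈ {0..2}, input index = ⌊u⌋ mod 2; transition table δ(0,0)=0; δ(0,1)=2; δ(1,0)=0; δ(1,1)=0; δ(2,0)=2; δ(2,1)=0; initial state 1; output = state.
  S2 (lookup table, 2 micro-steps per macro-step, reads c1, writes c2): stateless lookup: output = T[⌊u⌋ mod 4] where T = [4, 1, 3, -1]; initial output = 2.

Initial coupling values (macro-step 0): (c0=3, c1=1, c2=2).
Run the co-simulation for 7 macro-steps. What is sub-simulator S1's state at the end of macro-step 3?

S1 state at macro-step 3 = 0

macro 1: S0 reads c1=1 → after 1×micro: 7/2; S1 reads c0=3 → after 1×micro: 0; S2 reads c1=1 → after 2×micro: 1 ⇒ (c0=7/2, c1=0, c2=1)
macro 2: S0 reads c1=0 → after 1×micro: 21/4; S1 reads c0=7/2 → after 1×micro: 2; S2 reads c1=0 → after 2×micro: 4 ⇒ (c0=21/4, c1=2, c2=4)
macro 3: S0 reads c1=2 → after 1×micro: 47/8; S1 reads c0=21/4 → after 1×micro: 0; S2 reads c1=2 → after 2×micro: 3 ⇒ (c0=47/8, c1=0, c2=3)
macro 4: S0 reads c1=0 → after 1×micro: 141/16; S1 reads c0=47/8 → after 1×micro: 2; S2 reads c1=0 → after 2×micro: 4 ⇒ (c0=141/16, c1=2, c2=4)
macro 5: S0 reads c1=2 → after 1×micro: 359/32; S1 reads c0=141/16 → after 1×micro: 2; S2 reads c1=2 → after 2×micro: 3 ⇒ (c0=359/32, c1=2, c2=3)
macro 6: S0 reads c1=2 → after 1×micro: 949/64; S1 reads c0=359/32 → after 1×micro: 0; S2 reads c1=2 → after 2×micro: 3 ⇒ (c0=949/64, c1=0, c2=3)
macro 7: S0 reads c1=0 → after 1×micro: 2847/128; S1 reads c0=949/64 → after 1×micro: 0; S2 reads c1=0 → after 2×micro: 4 ⇒ (c0=2847/128, c1=0, c2=4)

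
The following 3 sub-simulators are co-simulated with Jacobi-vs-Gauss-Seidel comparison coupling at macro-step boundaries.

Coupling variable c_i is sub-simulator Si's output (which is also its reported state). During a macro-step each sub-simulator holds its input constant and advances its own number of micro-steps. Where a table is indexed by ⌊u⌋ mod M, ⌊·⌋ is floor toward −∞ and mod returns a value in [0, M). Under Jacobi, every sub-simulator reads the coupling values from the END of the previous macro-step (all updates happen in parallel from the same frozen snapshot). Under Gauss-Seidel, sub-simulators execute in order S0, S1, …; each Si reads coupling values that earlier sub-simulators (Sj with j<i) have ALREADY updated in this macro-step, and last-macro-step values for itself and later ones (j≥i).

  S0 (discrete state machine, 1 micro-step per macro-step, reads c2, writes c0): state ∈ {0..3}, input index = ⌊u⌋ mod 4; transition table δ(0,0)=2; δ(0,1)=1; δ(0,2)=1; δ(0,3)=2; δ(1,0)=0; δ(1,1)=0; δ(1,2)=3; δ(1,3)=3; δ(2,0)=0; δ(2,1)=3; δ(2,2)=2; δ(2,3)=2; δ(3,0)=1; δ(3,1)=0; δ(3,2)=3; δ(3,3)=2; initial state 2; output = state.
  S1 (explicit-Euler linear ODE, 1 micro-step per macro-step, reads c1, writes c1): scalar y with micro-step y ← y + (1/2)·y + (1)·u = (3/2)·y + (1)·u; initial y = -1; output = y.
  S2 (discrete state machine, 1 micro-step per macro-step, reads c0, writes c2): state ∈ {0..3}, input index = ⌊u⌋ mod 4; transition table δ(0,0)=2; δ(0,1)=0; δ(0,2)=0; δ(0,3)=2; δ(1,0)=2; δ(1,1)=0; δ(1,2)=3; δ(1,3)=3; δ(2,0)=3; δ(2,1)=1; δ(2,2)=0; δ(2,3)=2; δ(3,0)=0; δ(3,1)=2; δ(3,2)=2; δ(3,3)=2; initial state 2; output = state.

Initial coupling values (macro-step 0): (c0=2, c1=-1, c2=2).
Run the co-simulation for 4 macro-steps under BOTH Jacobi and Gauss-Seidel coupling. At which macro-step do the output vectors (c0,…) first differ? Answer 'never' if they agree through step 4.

[Jacobi] macro 1: S0 reads c2=2 → after 1×micro: 2; S1 reads c1=-1 → after 1×micro: -5/2; S2 reads c0=2 → after 1×micro: 0 ⇒ (c0=2, c1=-5/2, c2=0)
[Jacobi] macro 2: S0 reads c2=0 → after 1×micro: 0; S1 reads c1=-5/2 → after 1×micro: -25/4; S2 reads c0=2 → after 1×micro: 0 ⇒ (c0=0, c1=-25/4, c2=0)
[Jacobi] macro 3: S0 reads c2=0 → after 1×micro: 2; S1 reads c1=-25/4 → after 1×micro: -125/8; S2 reads c0=0 → after 1×micro: 2 ⇒ (c0=2, c1=-125/8, c2=2)
[Jacobi] macro 4: S0 reads c2=2 → after 1×micro: 2; S1 reads c1=-125/8 → after 1×micro: -625/16; S2 reads c0=2 → after 1×micro: 0 ⇒ (c0=2, c1=-625/16, c2=0)
[Gauss-Seidel] macro 1: S0 reads c2=2 → after 1×micro: 2; S1 reads c1=-1 → after 1×micro: -5/2; S2 reads c0=2 → after 1×micro: 0 ⇒ (c0=2, c1=-5/2, c2=0)
[Gauss-Seidel] macro 2: S0 reads c2=0 → after 1×micro: 0; S1 reads c1=-5/2 → after 1×micro: -25/4; S2 reads c0=0 → after 1×micro: 2 ⇒ (c0=0, c1=-25/4, c2=2)
[Gauss-Seidel] macro 3: S0 reads c2=2 → after 1×micro: 1; S1 reads c1=-25/4 → after 1×micro: -125/8; S2 reads c0=1 → after 1×micro: 1 ⇒ (c0=1, c1=-125/8, c2=1)
[Gauss-Seidel] macro 4: S0 reads c2=1 → after 1×micro: 0; S1 reads c1=-125/8 → after 1×micro: -625/16; S2 reads c0=0 → after 1×micro: 2 ⇒ (c0=0, c1=-625/16, c2=2)

first divergence at macro-step: 2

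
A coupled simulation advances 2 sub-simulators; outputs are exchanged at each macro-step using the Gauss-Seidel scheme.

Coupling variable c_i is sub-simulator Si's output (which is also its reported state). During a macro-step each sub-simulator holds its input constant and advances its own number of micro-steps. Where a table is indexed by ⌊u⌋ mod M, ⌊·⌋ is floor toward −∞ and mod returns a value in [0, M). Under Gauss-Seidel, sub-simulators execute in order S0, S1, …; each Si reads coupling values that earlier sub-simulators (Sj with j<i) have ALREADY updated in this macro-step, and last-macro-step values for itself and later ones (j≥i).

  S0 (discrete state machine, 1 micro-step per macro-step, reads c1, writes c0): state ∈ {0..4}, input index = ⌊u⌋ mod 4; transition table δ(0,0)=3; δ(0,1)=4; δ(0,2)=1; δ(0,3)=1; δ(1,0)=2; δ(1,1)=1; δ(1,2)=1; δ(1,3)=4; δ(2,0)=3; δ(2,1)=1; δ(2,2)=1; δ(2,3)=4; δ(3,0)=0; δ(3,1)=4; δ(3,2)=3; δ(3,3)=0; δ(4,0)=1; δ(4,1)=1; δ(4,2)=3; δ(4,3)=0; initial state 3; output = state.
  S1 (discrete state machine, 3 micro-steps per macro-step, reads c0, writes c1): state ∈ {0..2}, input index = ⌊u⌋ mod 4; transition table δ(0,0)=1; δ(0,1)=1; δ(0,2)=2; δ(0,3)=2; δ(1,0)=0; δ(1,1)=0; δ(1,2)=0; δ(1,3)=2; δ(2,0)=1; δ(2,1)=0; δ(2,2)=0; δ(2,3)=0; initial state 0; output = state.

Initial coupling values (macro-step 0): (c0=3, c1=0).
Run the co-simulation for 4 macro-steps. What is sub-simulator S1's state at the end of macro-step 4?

macro 1: S0 reads c1=0 → after 1×micro: 0; S1 reads c0=0 → after 3×micro: 1 ⇒ (c0=0, c1=1)
macro 2: S0 reads c1=1 → after 1×micro: 4; S1 reads c0=4 → after 3×micro: 0 ⇒ (c0=4, c1=0)
macro 3: S0 reads c1=0 → after 1×micro: 1; S1 reads c0=1 → after 3×micro: 1 ⇒ (c0=1, c1=1)
macro 4: S0 reads c1=1 → after 1×micro: 1; S1 reads c0=1 → after 3×micro: 0 ⇒ (c0=1, c1=0)

S1 state at macro-step 4 = 0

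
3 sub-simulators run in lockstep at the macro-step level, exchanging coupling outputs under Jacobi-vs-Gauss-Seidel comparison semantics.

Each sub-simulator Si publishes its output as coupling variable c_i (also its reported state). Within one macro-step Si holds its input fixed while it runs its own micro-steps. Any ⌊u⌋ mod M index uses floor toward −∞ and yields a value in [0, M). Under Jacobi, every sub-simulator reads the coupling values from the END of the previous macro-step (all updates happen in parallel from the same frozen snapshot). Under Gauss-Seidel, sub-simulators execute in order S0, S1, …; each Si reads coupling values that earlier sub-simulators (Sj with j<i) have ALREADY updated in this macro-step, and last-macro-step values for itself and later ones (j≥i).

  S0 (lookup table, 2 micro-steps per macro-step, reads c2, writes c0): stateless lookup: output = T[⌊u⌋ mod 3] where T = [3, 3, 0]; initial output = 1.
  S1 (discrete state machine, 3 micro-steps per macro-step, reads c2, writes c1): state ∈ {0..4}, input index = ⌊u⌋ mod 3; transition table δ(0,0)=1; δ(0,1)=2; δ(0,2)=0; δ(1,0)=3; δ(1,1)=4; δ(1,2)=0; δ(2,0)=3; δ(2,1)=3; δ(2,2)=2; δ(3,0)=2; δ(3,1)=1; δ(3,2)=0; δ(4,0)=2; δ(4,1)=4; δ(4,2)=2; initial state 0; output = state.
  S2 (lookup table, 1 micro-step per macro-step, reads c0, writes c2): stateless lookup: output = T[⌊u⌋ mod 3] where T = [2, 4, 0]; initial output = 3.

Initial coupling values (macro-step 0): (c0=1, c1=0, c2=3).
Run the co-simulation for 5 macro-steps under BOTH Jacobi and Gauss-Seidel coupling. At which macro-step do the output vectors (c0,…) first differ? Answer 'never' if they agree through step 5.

first divergence at macro-step: 1

[Jacobi] macro 1: S0 reads c2=3 → after 2×micro: 3; S1 reads c2=3 → after 3×micro: 2; S2 reads c0=1 → after 1×micro: 4 ⇒ (c0=3, c1=2, c2=4)
[Jacobi] macro 2: S0 reads c2=4 → after 2×micro: 3; S1 reads c2=4 → after 3×micro: 4; S2 reads c0=3 → after 1×micro: 2 ⇒ (c0=3, c1=4, c2=2)
[Jacobi] macro 3: S0 reads c2=2 → after 2×micro: 0; S1 reads c2=2 → after 3×micro: 2; S2 reads c0=3 → after 1×micro: 2 ⇒ (c0=0, c1=2, c2=2)
[Jacobi] macro 4: S0 reads c2=2 → after 2×micro: 0; S1 reads c2=2 → after 3×micro: 2; S2 reads c0=0 → after 1×micro: 2 ⇒ (c0=0, c1=2, c2=2)
[Jacobi] macro 5: S0 reads c2=2 → after 2×micro: 0; S1 reads c2=2 → after 3×micro: 2; S2 reads c0=0 → after 1×micro: 2 ⇒ (c0=0, c1=2, c2=2)
[Gauss-Seidel] macro 1: S0 reads c2=3 → after 2×micro: 3; S1 reads c2=3 → after 3×micro: 2; S2 reads c0=3 → after 1×micro: 2 ⇒ (c0=3, c1=2, c2=2)
[Gauss-Seidel] macro 2: S0 reads c2=2 → after 2×micro: 0; S1 reads c2=2 → after 3×micro: 2; S2 reads c0=0 → after 1×micro: 2 ⇒ (c0=0, c1=2, c2=2)
[Gauss-Seidel] macro 3: S0 reads c2=2 → after 2×micro: 0; S1 reads c2=2 → after 3×micro: 2; S2 reads c0=0 → after 1×micro: 2 ⇒ (c0=0, c1=2, c2=2)
[Gauss-Seidel] macro 4: S0 reads c2=2 → after 2×micro: 0; S1 reads c2=2 → after 3×micro: 2; S2 reads c0=0 → after 1×micro: 2 ⇒ (c0=0, c1=2, c2=2)
[Gauss-Seidel] macro 5: S0 reads c2=2 → after 2×micro: 0; S1 reads c2=2 → after 3×micro: 2; S2 reads c0=0 → after 1×micro: 2 ⇒ (c0=0, c1=2, c2=2)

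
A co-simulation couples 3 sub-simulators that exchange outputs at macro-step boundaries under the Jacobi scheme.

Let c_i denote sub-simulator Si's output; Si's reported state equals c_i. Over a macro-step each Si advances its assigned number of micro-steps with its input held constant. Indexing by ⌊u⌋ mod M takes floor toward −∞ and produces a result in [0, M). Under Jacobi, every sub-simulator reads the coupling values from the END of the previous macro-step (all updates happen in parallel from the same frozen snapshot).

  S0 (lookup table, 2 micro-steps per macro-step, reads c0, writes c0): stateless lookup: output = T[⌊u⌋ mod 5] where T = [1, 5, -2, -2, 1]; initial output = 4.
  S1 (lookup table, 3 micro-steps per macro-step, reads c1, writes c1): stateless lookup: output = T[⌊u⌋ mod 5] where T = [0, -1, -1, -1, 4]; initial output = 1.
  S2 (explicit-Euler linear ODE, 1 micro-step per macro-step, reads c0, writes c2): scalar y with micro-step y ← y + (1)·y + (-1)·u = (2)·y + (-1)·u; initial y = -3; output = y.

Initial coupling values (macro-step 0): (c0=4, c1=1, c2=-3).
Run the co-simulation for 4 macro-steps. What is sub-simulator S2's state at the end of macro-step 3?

macro 1: S0 reads c0=4 → after 2×micro: 1; S1 reads c1=1 → after 3×micro: -1; S2 reads c0=4 → after 1×micro: -10 ⇒ (c0=1, c1=-1, c2=-10)
macro 2: S0 reads c0=1 → after 2×micro: 5; S1 reads c1=-1 → after 3×micro: 4; S2 reads c0=1 → after 1×micro: -21 ⇒ (c0=5, c1=4, c2=-21)
macro 3: S0 reads c0=5 → after 2×micro: 1; S1 reads c1=4 → after 3×micro: 4; S2 reads c0=5 → after 1×micro: -47 ⇒ (c0=1, c1=4, c2=-47)
macro 4: S0 reads c0=1 → after 2×micro: 5; S1 reads c1=4 → after 3×micro: 4; S2 reads c0=1 → after 1×micro: -95 ⇒ (c0=5, c1=4, c2=-95)

S2 state at macro-step 3 = -47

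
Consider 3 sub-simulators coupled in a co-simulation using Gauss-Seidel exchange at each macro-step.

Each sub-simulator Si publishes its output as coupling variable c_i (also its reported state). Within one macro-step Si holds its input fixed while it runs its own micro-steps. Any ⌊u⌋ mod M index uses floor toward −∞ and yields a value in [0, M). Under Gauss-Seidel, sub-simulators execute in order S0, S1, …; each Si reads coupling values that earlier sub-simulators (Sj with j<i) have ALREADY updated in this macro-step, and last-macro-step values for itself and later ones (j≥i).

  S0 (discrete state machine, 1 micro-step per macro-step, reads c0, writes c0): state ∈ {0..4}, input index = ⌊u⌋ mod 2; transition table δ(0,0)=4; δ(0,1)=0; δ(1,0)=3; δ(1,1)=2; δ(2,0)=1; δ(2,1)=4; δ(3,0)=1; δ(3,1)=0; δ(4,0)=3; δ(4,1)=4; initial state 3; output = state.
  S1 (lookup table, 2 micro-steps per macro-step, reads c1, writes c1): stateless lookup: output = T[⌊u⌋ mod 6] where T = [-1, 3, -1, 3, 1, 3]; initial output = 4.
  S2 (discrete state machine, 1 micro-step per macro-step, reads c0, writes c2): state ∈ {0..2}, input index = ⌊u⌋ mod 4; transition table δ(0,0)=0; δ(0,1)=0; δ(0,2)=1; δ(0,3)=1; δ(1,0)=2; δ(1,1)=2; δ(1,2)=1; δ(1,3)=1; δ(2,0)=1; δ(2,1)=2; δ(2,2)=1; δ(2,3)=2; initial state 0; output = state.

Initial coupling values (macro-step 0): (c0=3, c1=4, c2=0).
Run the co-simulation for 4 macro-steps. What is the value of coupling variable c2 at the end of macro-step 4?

c2 at macro-step 4 = 2

macro 1: S0 reads c0=3 → after 1×micro: 0; S1 reads c1=4 → after 2×micro: 1; S2 reads c0=0 → after 1×micro: 0 ⇒ (c0=0, c1=1, c2=0)
macro 2: S0 reads c0=0 → after 1×micro: 4; S1 reads c1=1 → after 2×micro: 3; S2 reads c0=4 → after 1×micro: 0 ⇒ (c0=4, c1=3, c2=0)
macro 3: S0 reads c0=4 → after 1×micro: 3; S1 reads c1=3 → after 2×micro: 3; S2 reads c0=3 → after 1×micro: 1 ⇒ (c0=3, c1=3, c2=1)
macro 4: S0 reads c0=3 → after 1×micro: 0; S1 reads c1=3 → after 2×micro: 3; S2 reads c0=0 → after 1×micro: 2 ⇒ (c0=0, c1=3, c2=2)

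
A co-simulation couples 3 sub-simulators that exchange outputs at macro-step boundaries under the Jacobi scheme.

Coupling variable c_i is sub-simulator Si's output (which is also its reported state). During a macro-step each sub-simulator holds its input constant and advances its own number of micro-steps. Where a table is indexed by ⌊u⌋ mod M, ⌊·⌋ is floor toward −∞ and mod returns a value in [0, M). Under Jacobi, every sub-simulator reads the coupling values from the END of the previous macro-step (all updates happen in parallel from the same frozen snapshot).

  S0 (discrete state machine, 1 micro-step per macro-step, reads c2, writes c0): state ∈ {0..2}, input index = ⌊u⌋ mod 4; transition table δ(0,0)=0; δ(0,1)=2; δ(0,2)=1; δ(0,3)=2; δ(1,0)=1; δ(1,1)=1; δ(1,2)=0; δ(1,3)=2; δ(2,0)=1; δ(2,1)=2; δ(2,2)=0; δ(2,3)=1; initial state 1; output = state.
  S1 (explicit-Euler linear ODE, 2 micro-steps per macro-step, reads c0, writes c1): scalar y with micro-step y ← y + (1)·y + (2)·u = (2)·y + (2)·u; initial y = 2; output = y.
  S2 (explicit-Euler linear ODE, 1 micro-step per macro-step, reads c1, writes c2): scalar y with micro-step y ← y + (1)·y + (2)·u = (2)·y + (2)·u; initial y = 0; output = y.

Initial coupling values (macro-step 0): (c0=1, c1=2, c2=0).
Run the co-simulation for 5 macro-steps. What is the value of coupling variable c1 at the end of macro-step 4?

macro 1: S0 reads c2=0 → after 1×micro: 1; S1 reads c0=1 → after 2×micro: 14; S2 reads c1=2 → after 1×micro: 4 ⇒ (c0=1, c1=14, c2=4)
macro 2: S0 reads c2=4 → after 1×micro: 1; S1 reads c0=1 → after 2×micro: 62; S2 reads c1=14 → after 1×micro: 36 ⇒ (c0=1, c1=62, c2=36)
macro 3: S0 reads c2=36 → after 1×micro: 1; S1 reads c0=1 → after 2×micro: 254; S2 reads c1=62 → after 1×micro: 196 ⇒ (c0=1, c1=254, c2=196)
macro 4: S0 reads c2=196 → after 1×micro: 1; S1 reads c0=1 → after 2×micro: 1022; S2 reads c1=254 → after 1×micro: 900 ⇒ (c0=1, c1=1022, c2=900)
macro 5: S0 reads c2=900 → after 1×micro: 1; S1 reads c0=1 → after 2×micro: 4094; S2 reads c1=1022 → after 1×micro: 3844 ⇒ (c0=1, c1=4094, c2=3844)

c1 at macro-step 4 = 1022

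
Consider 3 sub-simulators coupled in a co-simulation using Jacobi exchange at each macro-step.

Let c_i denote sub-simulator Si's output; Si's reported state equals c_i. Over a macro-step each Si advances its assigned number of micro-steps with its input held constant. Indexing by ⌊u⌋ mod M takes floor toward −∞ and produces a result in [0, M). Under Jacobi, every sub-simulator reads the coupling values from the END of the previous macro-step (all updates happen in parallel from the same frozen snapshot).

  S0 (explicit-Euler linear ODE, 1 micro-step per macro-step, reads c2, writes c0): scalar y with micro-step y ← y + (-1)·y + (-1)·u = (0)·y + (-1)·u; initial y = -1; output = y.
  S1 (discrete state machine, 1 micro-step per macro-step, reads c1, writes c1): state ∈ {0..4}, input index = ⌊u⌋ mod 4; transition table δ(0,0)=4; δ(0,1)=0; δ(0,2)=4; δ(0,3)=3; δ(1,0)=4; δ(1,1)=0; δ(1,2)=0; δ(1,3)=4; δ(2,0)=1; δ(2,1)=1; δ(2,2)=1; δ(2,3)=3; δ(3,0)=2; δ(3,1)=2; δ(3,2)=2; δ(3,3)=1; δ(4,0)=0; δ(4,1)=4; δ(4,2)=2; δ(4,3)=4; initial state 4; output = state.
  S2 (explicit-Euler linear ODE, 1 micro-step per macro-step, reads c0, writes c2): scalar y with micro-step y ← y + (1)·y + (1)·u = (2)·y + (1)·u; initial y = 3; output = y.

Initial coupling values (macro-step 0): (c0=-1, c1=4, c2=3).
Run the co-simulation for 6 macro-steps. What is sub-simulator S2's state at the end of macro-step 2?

macro 1: S0 reads c2=3 → after 1×micro: -3; S1 reads c1=4 → after 1×micro: 0; S2 reads c0=-1 → after 1×micro: 5 ⇒ (c0=-3, c1=0, c2=5)
macro 2: S0 reads c2=5 → after 1×micro: -5; S1 reads c1=0 → after 1×micro: 4; S2 reads c0=-3 → after 1×micro: 7 ⇒ (c0=-5, c1=4, c2=7)
macro 3: S0 reads c2=7 → after 1×micro: -7; S1 reads c1=4 → after 1×micro: 0; S2 reads c0=-5 → after 1×micro: 9 ⇒ (c0=-7, c1=0, c2=9)
macro 4: S0 reads c2=9 → after 1×micro: -9; S1 reads c1=0 → after 1×micro: 4; S2 reads c0=-7 → after 1×micro: 11 ⇒ (c0=-9, c1=4, c2=11)
macro 5: S0 reads c2=11 → after 1×micro: -11; S1 reads c1=4 → after 1×micro: 0; S2 reads c0=-9 → after 1×micro: 13 ⇒ (c0=-11, c1=0, c2=13)
macro 6: S0 reads c2=13 → after 1×micro: -13; S1 reads c1=0 → after 1×micro: 4; S2 reads c0=-11 → after 1×micro: 15 ⇒ (c0=-13, c1=4, c2=15)

S2 state at macro-step 2 = 7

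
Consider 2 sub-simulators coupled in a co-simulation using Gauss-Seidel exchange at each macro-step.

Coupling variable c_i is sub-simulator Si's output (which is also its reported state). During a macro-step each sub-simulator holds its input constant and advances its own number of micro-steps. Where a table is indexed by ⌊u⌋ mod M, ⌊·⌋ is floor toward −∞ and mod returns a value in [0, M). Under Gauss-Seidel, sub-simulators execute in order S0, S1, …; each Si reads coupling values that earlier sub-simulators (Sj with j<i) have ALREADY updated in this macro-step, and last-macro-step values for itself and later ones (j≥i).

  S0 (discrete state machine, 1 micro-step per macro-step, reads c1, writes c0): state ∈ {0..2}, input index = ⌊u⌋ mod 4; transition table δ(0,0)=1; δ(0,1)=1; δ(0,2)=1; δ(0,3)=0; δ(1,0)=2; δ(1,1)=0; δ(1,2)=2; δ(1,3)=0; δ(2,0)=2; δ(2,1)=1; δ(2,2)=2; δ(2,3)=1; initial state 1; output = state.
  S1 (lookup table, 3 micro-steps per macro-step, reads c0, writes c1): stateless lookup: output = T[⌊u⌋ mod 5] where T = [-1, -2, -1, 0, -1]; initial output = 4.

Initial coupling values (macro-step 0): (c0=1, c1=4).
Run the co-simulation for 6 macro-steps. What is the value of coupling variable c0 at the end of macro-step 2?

macro 1: S0 reads c1=4 → after 1×micro: 2; S1 reads c0=2 → after 3×micro: -1 ⇒ (c0=2, c1=-1)
macro 2: S0 reads c1=-1 → after 1×micro: 1; S1 reads c0=1 → after 3×micro: -2 ⇒ (c0=1, c1=-2)
macro 3: S0 reads c1=-2 → after 1×micro: 2; S1 reads c0=2 → after 3×micro: -1 ⇒ (c0=2, c1=-1)
macro 4: S0 reads c1=-1 → after 1×micro: 1; S1 reads c0=1 → after 3×micro: -2 ⇒ (c0=1, c1=-2)
macro 5: S0 reads c1=-2 → after 1×micro: 2; S1 reads c0=2 → after 3×micro: -1 ⇒ (c0=2, c1=-1)
macro 6: S0 reads c1=-1 → after 1×micro: 1; S1 reads c0=1 → after 3×micro: -2 ⇒ (c0=1, c1=-2)

c0 at macro-step 2 = 1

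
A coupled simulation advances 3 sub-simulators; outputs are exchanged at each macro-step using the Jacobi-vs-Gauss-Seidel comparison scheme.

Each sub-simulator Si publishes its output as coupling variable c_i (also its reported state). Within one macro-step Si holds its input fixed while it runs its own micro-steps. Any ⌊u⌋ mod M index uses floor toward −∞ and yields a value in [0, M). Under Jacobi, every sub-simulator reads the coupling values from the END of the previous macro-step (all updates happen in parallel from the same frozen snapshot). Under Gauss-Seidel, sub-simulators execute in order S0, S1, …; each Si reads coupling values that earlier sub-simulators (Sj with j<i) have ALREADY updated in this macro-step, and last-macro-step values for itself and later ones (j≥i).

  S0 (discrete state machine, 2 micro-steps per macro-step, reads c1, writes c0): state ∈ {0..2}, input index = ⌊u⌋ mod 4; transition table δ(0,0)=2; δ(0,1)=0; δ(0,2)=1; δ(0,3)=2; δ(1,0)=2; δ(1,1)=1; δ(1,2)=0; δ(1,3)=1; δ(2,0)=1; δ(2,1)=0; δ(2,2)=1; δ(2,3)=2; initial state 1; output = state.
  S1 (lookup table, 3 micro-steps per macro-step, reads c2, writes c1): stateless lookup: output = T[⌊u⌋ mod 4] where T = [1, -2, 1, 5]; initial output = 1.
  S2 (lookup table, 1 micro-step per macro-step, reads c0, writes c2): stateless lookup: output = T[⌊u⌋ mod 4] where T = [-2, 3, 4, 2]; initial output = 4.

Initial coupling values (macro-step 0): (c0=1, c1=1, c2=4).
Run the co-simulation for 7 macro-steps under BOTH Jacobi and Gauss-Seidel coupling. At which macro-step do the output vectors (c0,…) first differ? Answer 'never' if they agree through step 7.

first divergence at macro-step: never

[Jacobi] macro 1: S0 reads c1=1 → after 2×micro: 1; S1 reads c2=4 → after 3×micro: 1; S2 reads c0=1 → after 1×micro: 3 ⇒ (c0=1, c1=1, c2=3)
[Jacobi] macro 2: S0 reads c1=1 → after 2×micro: 1; S1 reads c2=3 → after 3×micro: 5; S2 reads c0=1 → after 1×micro: 3 ⇒ (c0=1, c1=5, c2=3)
[Jacobi] macro 3: S0 reads c1=5 → after 2×micro: 1; S1 reads c2=3 → after 3×micro: 5; S2 reads c0=1 → after 1×micro: 3 ⇒ (c0=1, c1=5, c2=3)
[Jacobi] macro 4: S0 reads c1=5 → after 2×micro: 1; S1 reads c2=3 → after 3×micro: 5; S2 reads c0=1 → after 1×micro: 3 ⇒ (c0=1, c1=5, c2=3)
[Jacobi] macro 5: S0 reads c1=5 → after 2×micro: 1; S1 reads c2=3 → after 3×micro: 5; S2 reads c0=1 → after 1×micro: 3 ⇒ (c0=1, c1=5, c2=3)
[Jacobi] macro 6: S0 reads c1=5 → after 2×micro: 1; S1 reads c2=3 → after 3×micro: 5; S2 reads c0=1 → after 1×micro: 3 ⇒ (c0=1, c1=5, c2=3)
[Jacobi] macro 7: S0 reads c1=5 → after 2×micro: 1; S1 reads c2=3 → after 3×micro: 5; S2 reads c0=1 → after 1×micro: 3 ⇒ (c0=1, c1=5, c2=3)
[Gauss-Seidel] macro 1: S0 reads c1=1 → after 2×micro: 1; S1 reads c2=4 → after 3×micro: 1; S2 reads c0=1 → after 1×micro: 3 ⇒ (c0=1, c1=1, c2=3)
[Gauss-Seidel] macro 2: S0 reads c1=1 → after 2×micro: 1; S1 reads c2=3 → after 3×micro: 5; S2 reads c0=1 → after 1×micro: 3 ⇒ (c0=1, c1=5, c2=3)
[Gauss-Seidel] macro 3: S0 reads c1=5 → after 2×micro: 1; S1 reads c2=3 → after 3×micro: 5; S2 reads c0=1 → after 1×micro: 3 ⇒ (c0=1, c1=5, c2=3)
[Gauss-Seidel] macro 4: S0 reads c1=5 → after 2×micro: 1; S1 reads c2=3 → after 3×micro: 5; S2 reads c0=1 → after 1×micro: 3 ⇒ (c0=1, c1=5, c2=3)
[Gauss-Seidel] macro 5: S0 reads c1=5 → after 2×micro: 1; S1 reads c2=3 → after 3×micro: 5; S2 reads c0=1 → after 1×micro: 3 ⇒ (c0=1, c1=5, c2=3)
[Gauss-Seidel] macro 6: S0 reads c1=5 → after 2×micro: 1; S1 reads c2=3 → after 3×micro: 5; S2 reads c0=1 → after 1×micro: 3 ⇒ (c0=1, c1=5, c2=3)
[Gauss-Seidel] macro 7: S0 reads c1=5 → after 2×micro: 1; S1 reads c2=3 → after 3×micro: 5; S2 reads c0=1 → after 1×micro: 3 ⇒ (c0=1, c1=5, c2=3)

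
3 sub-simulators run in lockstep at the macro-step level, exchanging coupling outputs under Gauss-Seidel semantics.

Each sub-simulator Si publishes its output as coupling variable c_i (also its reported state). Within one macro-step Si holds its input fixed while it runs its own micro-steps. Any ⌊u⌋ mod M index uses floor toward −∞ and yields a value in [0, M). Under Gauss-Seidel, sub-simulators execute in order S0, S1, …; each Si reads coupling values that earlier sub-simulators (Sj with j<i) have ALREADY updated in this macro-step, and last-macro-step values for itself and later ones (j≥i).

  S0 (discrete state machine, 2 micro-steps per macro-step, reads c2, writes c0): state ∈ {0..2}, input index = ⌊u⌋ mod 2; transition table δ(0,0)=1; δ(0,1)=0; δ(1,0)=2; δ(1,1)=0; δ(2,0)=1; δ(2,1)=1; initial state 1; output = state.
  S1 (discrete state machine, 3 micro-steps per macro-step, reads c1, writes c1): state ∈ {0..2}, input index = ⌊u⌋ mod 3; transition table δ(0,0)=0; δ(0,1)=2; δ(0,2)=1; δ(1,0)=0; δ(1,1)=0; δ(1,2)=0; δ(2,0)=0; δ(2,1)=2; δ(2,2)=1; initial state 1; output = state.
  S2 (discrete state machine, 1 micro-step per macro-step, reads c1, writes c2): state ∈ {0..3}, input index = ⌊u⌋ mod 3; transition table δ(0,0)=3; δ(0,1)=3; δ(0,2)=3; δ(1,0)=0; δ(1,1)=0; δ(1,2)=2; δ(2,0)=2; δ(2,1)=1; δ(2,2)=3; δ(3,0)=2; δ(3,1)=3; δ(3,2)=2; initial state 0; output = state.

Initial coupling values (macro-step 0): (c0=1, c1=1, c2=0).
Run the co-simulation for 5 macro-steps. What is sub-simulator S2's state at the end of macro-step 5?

S2 state at macro-step 5 = 2

macro 1: S0 reads c2=0 → after 2×micro: 1; S1 reads c1=1 → after 3×micro: 2; S2 reads c1=2 → after 1×micro: 3 ⇒ (c0=1, c1=2, c2=3)
macro 2: S0 reads c2=3 → after 2×micro: 0; S1 reads c1=2 → after 3×micro: 1; S2 reads c1=1 → after 1×micro: 3 ⇒ (c0=0, c1=1, c2=3)
macro 3: S0 reads c2=3 → after 2×micro: 0; S1 reads c1=1 → after 3×micro: 2; S2 reads c1=2 → after 1×micro: 2 ⇒ (c0=0, c1=2, c2=2)
macro 4: S0 reads c2=2 → after 2×micro: 2; S1 reads c1=2 → after 3×micro: 1; S2 reads c1=1 → after 1×micro: 1 ⇒ (c0=2, c1=1, c2=1)
macro 5: S0 reads c2=1 → after 2×micro: 0; S1 reads c1=1 → after 3×micro: 2; S2 reads c1=2 → after 1×micro: 2 ⇒ (c0=0, c1=2, c2=2)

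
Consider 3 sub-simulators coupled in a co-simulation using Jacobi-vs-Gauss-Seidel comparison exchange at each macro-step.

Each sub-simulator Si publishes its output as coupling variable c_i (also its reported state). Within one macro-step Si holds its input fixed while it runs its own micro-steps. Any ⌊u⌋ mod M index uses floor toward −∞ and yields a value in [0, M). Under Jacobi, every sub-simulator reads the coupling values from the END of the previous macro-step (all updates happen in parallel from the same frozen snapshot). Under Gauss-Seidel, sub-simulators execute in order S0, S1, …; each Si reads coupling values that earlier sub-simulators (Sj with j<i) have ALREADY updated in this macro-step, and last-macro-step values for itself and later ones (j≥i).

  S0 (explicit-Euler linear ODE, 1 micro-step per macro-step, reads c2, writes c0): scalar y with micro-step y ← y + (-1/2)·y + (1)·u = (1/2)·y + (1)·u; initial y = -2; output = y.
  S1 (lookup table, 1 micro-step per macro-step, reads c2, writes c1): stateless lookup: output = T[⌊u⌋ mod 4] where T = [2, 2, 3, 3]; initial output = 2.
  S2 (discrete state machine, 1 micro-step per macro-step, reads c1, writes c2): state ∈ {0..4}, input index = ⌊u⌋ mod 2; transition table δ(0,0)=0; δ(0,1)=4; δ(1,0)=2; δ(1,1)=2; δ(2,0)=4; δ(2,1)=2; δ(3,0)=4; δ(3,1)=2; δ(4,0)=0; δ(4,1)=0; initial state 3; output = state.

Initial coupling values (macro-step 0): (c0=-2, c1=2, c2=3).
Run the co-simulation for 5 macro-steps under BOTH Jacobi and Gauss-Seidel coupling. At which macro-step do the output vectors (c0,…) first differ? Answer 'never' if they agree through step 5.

first divergence at macro-step: 1

[Jacobi] macro 1: S0 reads c2=3 → after 1×micro: 2; S1 reads c2=3 → after 1×micro: 3; S2 reads c1=2 → after 1×micro: 4 ⇒ (c0=2, c1=3, c2=4)
[Jacobi] macro 2: S0 reads c2=4 → after 1×micro: 5; S1 reads c2=4 → after 1×micro: 2; S2 reads c1=3 → after 1×micro: 0 ⇒ (c0=5, c1=2, c2=0)
[Jacobi] macro 3: S0 reads c2=0 → after 1×micro: 5/2; S1 reads c2=0 → after 1×micro: 2; S2 reads c1=2 → after 1×micro: 0 ⇒ (c0=5/2, c1=2, c2=0)
[Jacobi] macro 4: S0 reads c2=0 → after 1×micro: 5/4; S1 reads c2=0 → after 1×micro: 2; S2 reads c1=2 → after 1×micro: 0 ⇒ (c0=5/4, c1=2, c2=0)
[Jacobi] macro 5: S0 reads c2=0 → after 1×micro: 5/8; S1 reads c2=0 → after 1×micro: 2; S2 reads c1=2 → after 1×micro: 0 ⇒ (c0=5/8, c1=2, c2=0)
[Gauss-Seidel] macro 1: S0 reads c2=3 → after 1×micro: 2; S1 reads c2=3 → after 1×micro: 3; S2 reads c1=3 → after 1×micro: 2 ⇒ (c0=2, c1=3, c2=2)
[Gauss-Seidel] macro 2: S0 reads c2=2 → after 1×micro: 3; S1 reads c2=2 → after 1×micro: 3; S2 reads c1=3 → after 1×micro: 2 ⇒ (c0=3, c1=3, c2=2)
[Gauss-Seidel] macro 3: S0 reads c2=2 → after 1×micro: 7/2; S1 reads c2=2 → after 1×micro: 3; S2 reads c1=3 → after 1×micro: 2 ⇒ (c0=7/2, c1=3, c2=2)
[Gauss-Seidel] macro 4: S0 reads c2=2 → after 1×micro: 15/4; S1 reads c2=2 → after 1×micro: 3; S2 reads c1=3 → after 1×micro: 2 ⇒ (c0=15/4, c1=3, c2=2)
[Gauss-Seidel] macro 5: S0 reads c2=2 → after 1×micro: 31/8; S1 reads c2=2 → after 1×micro: 3; S2 reads c1=3 → after 1×micro: 2 ⇒ (c0=31/8, c1=3, c2=2)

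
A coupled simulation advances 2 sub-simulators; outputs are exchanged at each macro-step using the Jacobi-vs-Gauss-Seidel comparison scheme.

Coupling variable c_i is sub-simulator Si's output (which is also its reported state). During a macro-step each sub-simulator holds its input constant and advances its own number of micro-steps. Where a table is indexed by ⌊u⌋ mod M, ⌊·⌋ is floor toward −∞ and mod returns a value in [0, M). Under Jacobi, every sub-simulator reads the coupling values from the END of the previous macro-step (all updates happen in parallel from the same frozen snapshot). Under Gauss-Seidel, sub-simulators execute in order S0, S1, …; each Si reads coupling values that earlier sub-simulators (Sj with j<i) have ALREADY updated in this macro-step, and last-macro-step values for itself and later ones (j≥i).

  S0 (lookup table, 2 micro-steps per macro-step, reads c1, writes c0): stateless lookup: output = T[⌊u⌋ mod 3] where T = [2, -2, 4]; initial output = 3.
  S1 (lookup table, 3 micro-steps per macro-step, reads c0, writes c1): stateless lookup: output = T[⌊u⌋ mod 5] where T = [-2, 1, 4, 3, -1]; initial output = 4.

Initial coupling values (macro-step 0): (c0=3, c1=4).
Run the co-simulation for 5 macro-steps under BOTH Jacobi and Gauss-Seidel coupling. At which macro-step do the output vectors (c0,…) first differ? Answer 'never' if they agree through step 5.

first divergence at macro-step: 2

[Jacobi] macro 1: S0 reads c1=4 → after 2×micro: -2; S1 reads c0=3 → after 3×micro: 3 ⇒ (c0=-2, c1=3)
[Jacobi] macro 2: S0 reads c1=3 → after 2×micro: 2; S1 reads c0=-2 → after 3×micro: 3 ⇒ (c0=2, c1=3)
[Jacobi] macro 3: S0 reads c1=3 → after 2×micro: 2; S1 reads c0=2 → after 3×micro: 4 ⇒ (c0=2, c1=4)
[Jacobi] macro 4: S0 reads c1=4 → after 2×micro: -2; S1 reads c0=2 → after 3×micro: 4 ⇒ (c0=-2, c1=4)
[Jacobi] macro 5: S0 reads c1=4 → after 2×micro: -2; S1 reads c0=-2 → after 3×micro: 3 ⇒ (c0=-2, c1=3)
[Gauss-Seidel] macro 1: S0 reads c1=4 → after 2×micro: -2; S1 reads c0=-2 → after 3×micro: 3 ⇒ (c0=-2, c1=3)
[Gauss-Seidel] macro 2: S0 reads c1=3 → after 2×micro: 2; S1 reads c0=2 → after 3×micro: 4 ⇒ (c0=2, c1=4)
[Gauss-Seidel] macro 3: S0 reads c1=4 → after 2×micro: -2; S1 reads c0=-2 → after 3×micro: 3 ⇒ (c0=-2, c1=3)
[Gauss-Seidel] macro 4: S0 reads c1=3 → after 2×micro: 2; S1 reads c0=2 → after 3×micro: 4 ⇒ (c0=2, c1=4)
[Gauss-Seidel] macro 5: S0 reads c1=4 → after 2×micro: -2; S1 reads c0=-2 → after 3×micro: 3 ⇒ (c0=-2, c1=3)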